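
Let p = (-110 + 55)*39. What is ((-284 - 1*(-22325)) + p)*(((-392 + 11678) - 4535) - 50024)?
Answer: -860959608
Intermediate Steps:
p = -2145 (p = -55*39 = -2145)
((-284 - 1*(-22325)) + p)*(((-392 + 11678) - 4535) - 50024) = ((-284 - 1*(-22325)) - 2145)*(((-392 + 11678) - 4535) - 50024) = ((-284 + 22325) - 2145)*((11286 - 4535) - 50024) = (22041 - 2145)*(6751 - 50024) = 19896*(-43273) = -860959608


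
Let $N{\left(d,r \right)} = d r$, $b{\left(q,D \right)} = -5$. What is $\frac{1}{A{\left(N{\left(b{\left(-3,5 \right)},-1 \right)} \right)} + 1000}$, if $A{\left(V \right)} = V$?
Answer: $\frac{1}{1005} \approx 0.00099503$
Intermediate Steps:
$\frac{1}{A{\left(N{\left(b{\left(-3,5 \right)},-1 \right)} \right)} + 1000} = \frac{1}{\left(-5\right) \left(-1\right) + 1000} = \frac{1}{5 + 1000} = \frac{1}{1005}$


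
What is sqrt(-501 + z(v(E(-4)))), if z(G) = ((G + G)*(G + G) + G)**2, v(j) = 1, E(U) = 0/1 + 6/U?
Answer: 2*I*sqrt(119) ≈ 21.817*I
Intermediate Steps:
E(U) = 6/U (E(U) = 0*1 + 6/U = 0 + 6/U = 6/U)
z(G) = (G + 4*G**2)**2 (z(G) = ((2*G)*(2*G) + G)**2 = (4*G**2 + G)**2 = (G + 4*G**2)**2)
sqrt(-501 + z(v(E(-4)))) = sqrt(-501 + 1**2*(1 + 4*1)**2) = sqrt(-501 + 1*(1 + 4)**2) = sqrt(-501 + 1*5**2) = sqrt(-501 + 1*25) = sqrt(-501 + 25) = sqrt(-476) = 2*I*sqrt(119)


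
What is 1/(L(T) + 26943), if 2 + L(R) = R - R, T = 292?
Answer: 1/26941 ≈ 3.7118e-5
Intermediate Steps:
L(R) = -2 (L(R) = -2 + (R - R) = -2 + 0 = -2)
1/(L(T) + 26943) = 1/(-2 + 26943) = 1/26941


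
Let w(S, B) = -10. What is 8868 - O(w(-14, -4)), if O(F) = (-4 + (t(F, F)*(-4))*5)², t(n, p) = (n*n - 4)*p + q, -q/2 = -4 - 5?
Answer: -354786028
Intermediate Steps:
q = 18 (q = -2*(-4 - 5) = -2*(-9) = 18)
t(n, p) = 18 + p*(-4 + n²) (t(n, p) = (n*n - 4)*p + 18 = (n² - 4)*p + 18 = (-4 + n²)*p + 18 = p*(-4 + n²) + 18 = 18 + p*(-4 + n²))
O(F) = (-364 - 20*F³ + 80*F)² (O(F) = (-4 + ((18 - 4*F + F*F²)*(-4))*5)² = (-4 + ((18 - 4*F + F³)*(-4))*5)² = (-4 + ((18 + F³ - 4*F)*(-4))*5)² = (-4 + (-72 - 4*F³ + 16*F)*5)² = (-4 + (-360 - 20*F³ + 80*F))² = (-364 - 20*F³ + 80*F)²)
8868 - O(w(-14, -4)) = 8868 - 16*(91 - 20*(-10) + 5*(-10)³)² = 8868 - 16*(91 + 200 + 5*(-1000))² = 8868 - 16*(91 + 200 - 5000)² = 8868 - 16*(-4709)² = 8868 - 16*22174681 = 8868 - 1*354794896 = 8868 - 354794896 = -354786028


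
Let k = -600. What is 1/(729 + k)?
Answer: 1/129 ≈ 0.0077519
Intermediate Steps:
1/(729 + k) = 1/(729 - 600) = 1/129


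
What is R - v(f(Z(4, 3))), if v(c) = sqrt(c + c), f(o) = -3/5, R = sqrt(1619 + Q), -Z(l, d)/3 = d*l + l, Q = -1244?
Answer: 5*sqrt(15) - I*sqrt(30)/5 ≈ 19.365 - 1.0954*I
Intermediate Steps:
Z(l, d) = -3*l - 3*d*l (Z(l, d) = -3*(d*l + l) = -3*(l + d*l) = -3*l - 3*d*l)
R = 5*sqrt(15) (R = sqrt(1619 - 1244) = sqrt(375) = 5*sqrt(15) ≈ 19.365)
f(o) = -3/5 (f(o) = -3*1/5 = -3/5)
v(c) = sqrt(2)*sqrt(c) (v(c) = sqrt(2*c) = sqrt(2)*sqrt(c))
R - v(f(Z(4, 3))) = 5*sqrt(15) - sqrt(2)*sqrt(-3/5) = 5*sqrt(15) - sqrt(2)*I*sqrt(15)/5 = 5*sqrt(15) - I*sqrt(30)/5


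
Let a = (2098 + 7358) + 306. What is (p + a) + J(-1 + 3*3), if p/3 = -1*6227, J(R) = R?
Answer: -8911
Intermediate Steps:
a = 9762 (a = 9456 + 306 = 9762)
p = -18681 (p = 3*(-1*6227) = 3*(-6227) = -18681)
(p + a) + J(-1 + 3*3) = (-18681 + 9762) + (-1 + 3*3) = -8919 + (-1 + 9) = -8919 + 8 = -8911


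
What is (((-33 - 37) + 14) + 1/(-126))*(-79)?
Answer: 557503/126 ≈ 4424.6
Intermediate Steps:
(((-33 - 37) + 14) + 1/(-126))*(-79) = ((-70 + 14) - 1/126)*(-79) = (-56 - 1/126)*(-79) = -7057/126*(-79) = 557503/126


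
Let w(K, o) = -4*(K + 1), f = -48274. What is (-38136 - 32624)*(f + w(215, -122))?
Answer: 3477004880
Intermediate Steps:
w(K, o) = -4 - 4*K (w(K, o) = -4*(1 + K) = -4 - 4*K)
(-38136 - 32624)*(f + w(215, -122)) = (-38136 - 32624)*(-48274 + (-4 - 4*215)) = -70760*(-48274 + (-4 - 860)) = -70760*(-48274 - 864) = -70760*(-49138) = 3477004880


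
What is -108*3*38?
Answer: -12312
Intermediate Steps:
-108*3*38 = -27*12*38 = -324*38 = -12312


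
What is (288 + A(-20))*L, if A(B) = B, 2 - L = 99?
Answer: -25996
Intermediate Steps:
L = -97 (L = 2 - 1*99 = 2 - 99 = -97)
(288 + A(-20))*L = (288 - 20)*(-97) = 268*(-97) = -25996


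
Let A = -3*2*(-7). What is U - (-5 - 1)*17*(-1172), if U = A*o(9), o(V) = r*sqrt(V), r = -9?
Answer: -120678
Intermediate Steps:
A = 42 (A = -6*(-7) = 42)
o(V) = -9*sqrt(V)
U = -1134 (U = 42*(-9*sqrt(9)) = 42*(-9*3) = 42*(-27) = -1134)
U - (-5 - 1)*17*(-1172) = -1134 - (-5 - 1)*17*(-1172) = -1134 - (-6*17)*(-1172) = -1134 - (-102)*(-1172) = -1134 - 1*119544 = -1134 - 119544 = -120678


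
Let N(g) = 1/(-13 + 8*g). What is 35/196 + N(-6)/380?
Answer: 7242/40565 ≈ 0.17853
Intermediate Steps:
35/196 + N(-6)/380 = 35/196 + 1/((-13 + 8*(-6))*380) = 35*(1/196) + (1/380)/(-13 - 48) = 5/28 + (1/380)/(-61) = 5/28 - 1/61*1/380 = 5/28 - 1/23180 = 7242/40565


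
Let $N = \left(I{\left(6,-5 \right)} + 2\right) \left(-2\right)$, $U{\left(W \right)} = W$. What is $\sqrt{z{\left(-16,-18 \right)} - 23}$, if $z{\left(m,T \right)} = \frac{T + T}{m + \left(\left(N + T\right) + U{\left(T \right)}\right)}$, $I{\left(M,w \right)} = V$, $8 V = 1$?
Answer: $\frac{i \sqrt{559}}{5} \approx 4.7286 i$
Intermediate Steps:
$V = \frac{1}{8}$ ($V = \frac{1}{8} \cdot 1 = \frac{1}{8} \approx 0.125$)
$I{\left(M,w \right)} = \frac{1}{8}$
$N = - \frac{17}{4}$ ($N = \left(\frac{1}{8} + 2\right) \left(-2\right) = \frac{17}{8} \left(-2\right) = - \frac{17}{4} \approx -4.25$)
$z{\left(m,T \right)} = \frac{2 T}{- \frac{17}{4} + m + 2 T}$ ($z{\left(m,T \right)} = \frac{T + T}{m + \left(\left(- \frac{17}{4} + T\right) + T\right)} = \frac{2 T}{m + \left(- \frac{17}{4} + 2 T\right)} = \frac{2 T}{- \frac{17}{4} + m + 2 T}$)
$\sqrt{z{\left(-16,-18 \right)} - 23} = \sqrt{8 \left(-18\right) \frac{1}{-17 + 4 \left(-16\right) + 8 \left(-18\right)} - 23} = \sqrt{8 \left(-18\right) \frac{1}{-17 - 64 - 144} - 23} = \sqrt{8 \left(-18\right) \frac{1}{-225} - 23} = \sqrt{8 \left(-18\right) \left(- \frac{1}{225}\right) - 23} = \sqrt{\frac{16}{25} - 23} = \sqrt{- \frac{559}{25}} = \frac{i \sqrt{559}}{5}$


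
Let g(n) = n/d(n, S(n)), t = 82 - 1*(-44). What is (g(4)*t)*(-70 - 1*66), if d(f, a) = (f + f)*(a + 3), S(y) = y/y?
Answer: -2142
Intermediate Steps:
S(y) = 1
t = 126 (t = 82 + 44 = 126)
d(f, a) = 2*f*(3 + a) (d(f, a) = (2*f)*(3 + a) = 2*f*(3 + a))
g(n) = ⅛ (g(n) = n/((2*n*(3 + 1))) = n/((2*n*4)) = n/((8*n)) = n*(1/(8*n)) = ⅛)
(g(4)*t)*(-70 - 1*66) = ((⅛)*126)*(-70 - 1*66) = 63*(-70 - 66)/4 = (63/4)*(-136) = -2142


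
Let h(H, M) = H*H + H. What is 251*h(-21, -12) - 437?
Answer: 104983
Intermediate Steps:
h(H, M) = H + H**2 (h(H, M) = H**2 + H = H + H**2)
251*h(-21, -12) - 437 = 251*(-21*(1 - 21)) - 437 = 251*(-21*(-20)) - 437 = 251*420 - 437 = 105420 - 437 = 104983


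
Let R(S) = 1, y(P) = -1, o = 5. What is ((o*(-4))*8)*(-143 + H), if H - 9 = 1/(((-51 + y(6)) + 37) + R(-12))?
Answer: 150160/7 ≈ 21451.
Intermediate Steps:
H = 125/14 (H = 9 + 1/(((-51 - 1) + 37) + 1) = 9 + 1/((-52 + 37) + 1) = 9 + 1/(-15 + 1) = 9 + 1/(-14) = 9 - 1/14 = 125/14 ≈ 8.9286)
((o*(-4))*8)*(-143 + H) = ((5*(-4))*8)*(-143 + 125/14) = -20*8*(-1877/14) = -160*(-1877/14) = 150160/7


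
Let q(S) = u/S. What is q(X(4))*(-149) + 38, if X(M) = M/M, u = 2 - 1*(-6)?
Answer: -1154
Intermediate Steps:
u = 8 (u = 2 + 6 = 8)
X(M) = 1
q(S) = 8/S
q(X(4))*(-149) + 38 = (8/1)*(-149) + 38 = (8*1)*(-149) + 38 = 8*(-149) + 38 = -1192 + 38 = -1154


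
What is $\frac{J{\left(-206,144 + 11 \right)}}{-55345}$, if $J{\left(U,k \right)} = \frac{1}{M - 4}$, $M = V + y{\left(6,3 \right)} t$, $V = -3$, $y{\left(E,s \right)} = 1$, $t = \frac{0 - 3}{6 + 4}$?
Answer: $\frac{2}{808037} \approx 2.4751 \cdot 10^{-6}$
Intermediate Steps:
$t = - \frac{3}{10} \approx -0.3$
$M = - \frac{33}{10}$ ($M = -3 + 1 \left(- \frac{3}{10}\right) = -3 - \frac{3}{10} = - \frac{33}{10} \approx -3.3$)
$J{\left(U,k \right)} = - \frac{10}{73}$ ($J{\left(U,k \right)} = \frac{1}{- \frac{33}{10} - 4} = \frac{1}{- \frac{73}{10}} = - \frac{10}{73}$)
$\frac{J{\left(-206,144 + 11 \right)}}{-55345} = - \frac{10}{73 \left(-55345\right)} = \left(- \frac{10}{73}\right) \left(- \frac{1}{55345}\right) = \frac{2}{808037}$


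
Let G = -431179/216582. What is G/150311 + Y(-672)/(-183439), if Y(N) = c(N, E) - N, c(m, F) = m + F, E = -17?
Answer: 67762017779/853113389398554 ≈ 7.9429e-5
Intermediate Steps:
G = -431179/216582 (G = -431179*1/216582 = -431179/216582 ≈ -1.9908)
c(m, F) = F + m
Y(N) = -17 (Y(N) = (-17 + N) - N = -17)
G/150311 + Y(-672)/(-183439) = -431179/216582/150311 - 17/(-183439) = -431179/216582*1/150311 - 17*(-1/183439) = -61597/4650665286 + 17/183439 = 67762017779/853113389398554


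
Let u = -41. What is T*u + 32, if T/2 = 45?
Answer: -3658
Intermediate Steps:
T = 90 (T = 2*45 = 90)
T*u + 32 = 90*(-41) + 32 = -3690 + 32 = -3658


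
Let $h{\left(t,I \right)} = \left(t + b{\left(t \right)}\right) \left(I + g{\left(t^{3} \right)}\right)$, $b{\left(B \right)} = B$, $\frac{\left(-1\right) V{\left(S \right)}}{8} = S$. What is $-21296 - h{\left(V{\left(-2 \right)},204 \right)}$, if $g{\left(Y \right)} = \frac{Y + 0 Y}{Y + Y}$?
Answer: $-27840$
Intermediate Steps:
$V{\left(S \right)} = - 8 S$
$g{\left(Y \right)} = \frac{1}{2}$ ($g{\left(Y \right)} = \frac{Y + 0}{2 Y} = Y \frac{1}{2 Y} = \frac{1}{2}$)
$h{\left(t,I \right)} = 2 t \left(\frac{1}{2} + I\right)$ ($h{\left(t,I \right)} = \left(t + t\right) \left(I + \frac{1}{2}\right) = 2 t \left(\frac{1}{2} + I\right)$)
$-21296 - h{\left(V{\left(-2 \right)},204 \right)} = -21296 - \left(-8\right) \left(-2\right) \left(1 + 2 \cdot 204\right) = -21296 - 16 \left(1 + 408\right) = -21296 - 16 \cdot 409 = -21296 - 6544 = -27840$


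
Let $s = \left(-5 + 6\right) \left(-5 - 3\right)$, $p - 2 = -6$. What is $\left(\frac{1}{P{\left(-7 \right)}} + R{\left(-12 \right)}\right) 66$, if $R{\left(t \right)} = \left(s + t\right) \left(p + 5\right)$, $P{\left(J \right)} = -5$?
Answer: $- \frac{6666}{5} \approx -1333.2$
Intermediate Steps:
$p = -4$ ($p = 2 - 6 = -4$)
$s = -8$ ($s = 1 \left(-8\right) = -8$)
$R{\left(t \right)} = -8 + t$ ($R{\left(t \right)} = \left(-8 + t\right) \left(-4 + 5\right) = \left(-8 + t\right) 1 = -8 + t$)
$\left(\frac{1}{P{\left(-7 \right)}} + R{\left(-12 \right)}\right) 66 = \left(\frac{1}{-5} - 20\right) 66 = \left(- \frac{1}{5} - 20\right) 66 = \left(- \frac{101}{5}\right) 66 = - \frac{6666}{5}$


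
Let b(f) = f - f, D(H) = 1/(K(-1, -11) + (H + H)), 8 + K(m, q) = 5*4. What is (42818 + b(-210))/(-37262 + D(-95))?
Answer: -7621604/6632637 ≈ -1.1491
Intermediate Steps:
K(m, q) = 12 (K(m, q) = -8 + 5*4 = -8 + 20 = 12)
D(H) = 1/(12 + 2*H) (D(H) = 1/(12 + (H + H)) = 1/(12 + 2*H))
b(f) = 0
(42818 + b(-210))/(-37262 + D(-95)) = (42818 + 0)/(-37262 + 1/(2*(6 - 95))) = 42818/(-37262 + (1/2)/(-89)) = 42818/(-37262 + (1/2)*(-1/89)) = 42818/(-37262 - 1/178) = 42818/(-6632637/178) = 42818*(-178/6632637) = -7621604/6632637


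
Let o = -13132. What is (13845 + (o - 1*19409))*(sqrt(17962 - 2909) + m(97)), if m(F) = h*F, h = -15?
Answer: 27202680 - 18696*sqrt(15053) ≈ 2.4909e+7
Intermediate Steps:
m(F) = -15*F
(13845 + (o - 1*19409))*(sqrt(17962 - 2909) + m(97)) = (13845 + (-13132 - 1*19409))*(sqrt(17962 - 2909) - 15*97) = (13845 + (-13132 - 19409))*(sqrt(15053) - 1455) = (13845 - 32541)*(-1455 + sqrt(15053)) = -18696*(-1455 + sqrt(15053)) = 27202680 - 18696*sqrt(15053)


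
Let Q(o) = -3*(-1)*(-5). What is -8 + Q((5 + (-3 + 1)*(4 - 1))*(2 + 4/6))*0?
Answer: -8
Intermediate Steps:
Q(o) = -15 (Q(o) = 3*(-5) = -15)
-8 + Q((5 + (-3 + 1)*(4 - 1))*(2 + 4/6))*0 = -8 - 15*0 = -8 + 0 = -8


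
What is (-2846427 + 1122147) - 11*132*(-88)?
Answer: -1596504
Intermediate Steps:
(-2846427 + 1122147) - 11*132*(-88) = -1724280 - 1452*(-88) = -1724280 + 127776 = -1596504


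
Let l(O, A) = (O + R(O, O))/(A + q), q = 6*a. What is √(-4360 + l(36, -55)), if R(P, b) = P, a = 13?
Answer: 4*I*√144049/23 ≈ 66.007*I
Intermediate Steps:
q = 78 (q = 6*13 = 78)
l(O, A) = 2*O/(78 + A) (l(O, A) = (O + O)/(A + 78) = (2*O)/(78 + A) = 2*O/(78 + A))
√(-4360 + l(36, -55)) = √(-4360 + 2*36/(78 - 55)) = √(-4360 + 2*36/23) = √(-4360 + 2*36*(1/23)) = √(-4360 + 72/23) = √(-100208/23) = 4*I*√144049/23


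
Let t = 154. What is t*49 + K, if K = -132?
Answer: 7414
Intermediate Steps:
t*49 + K = 154*49 - 132 = 7546 - 132 = 7414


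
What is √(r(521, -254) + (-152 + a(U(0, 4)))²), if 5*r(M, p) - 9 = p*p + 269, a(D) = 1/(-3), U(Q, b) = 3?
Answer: √8136955/15 ≈ 190.17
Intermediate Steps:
a(D) = -⅓
r(M, p) = 278/5 + p²/5 (r(M, p) = 9/5 + (p*p + 269)/5 = 9/5 + (p² + 269)/5 = 9/5 + (269 + p²)/5 = 9/5 + (269/5 + p²/5) = 278/5 + p²/5)
√(r(521, -254) + (-152 + a(U(0, 4)))²) = √((278/5 + (⅕)*(-254)²) + (-152 - ⅓)²) = √((278/5 + (⅕)*64516) + (-457/3)²) = √((278/5 + 64516/5) + 208849/9) = √(64794/5 + 208849/9) = √(1627391/45) = √8136955/15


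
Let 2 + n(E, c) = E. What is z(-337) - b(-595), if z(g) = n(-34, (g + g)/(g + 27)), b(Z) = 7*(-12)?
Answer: 48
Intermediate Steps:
b(Z) = -84
n(E, c) = -2 + E
z(g) = -36 (z(g) = -2 - 34 = -36)
z(-337) - b(-595) = -36 - 1*(-84) = -36 + 84 = 48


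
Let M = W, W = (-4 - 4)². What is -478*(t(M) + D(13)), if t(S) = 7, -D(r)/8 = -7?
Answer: -30114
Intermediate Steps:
W = 64 (W = (-8)² = 64)
D(r) = 56 (D(r) = -8*(-7) = 56)
M = 64
-478*(t(M) + D(13)) = -478*(7 + 56) = -478*63 = -30114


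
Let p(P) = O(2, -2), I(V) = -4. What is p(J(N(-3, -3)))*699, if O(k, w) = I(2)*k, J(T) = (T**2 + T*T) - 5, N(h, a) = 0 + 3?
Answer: -5592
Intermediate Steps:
N(h, a) = 3
J(T) = -5 + 2*T**2 (J(T) = (T**2 + T**2) - 5 = 2*T**2 - 5 = -5 + 2*T**2)
O(k, w) = -4*k
p(P) = -8 (p(P) = -4*2 = -8)
p(J(N(-3, -3)))*699 = -8*699 = -5592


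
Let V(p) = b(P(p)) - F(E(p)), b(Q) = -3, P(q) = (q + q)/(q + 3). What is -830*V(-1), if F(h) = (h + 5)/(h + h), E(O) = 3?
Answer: 10790/3 ≈ 3596.7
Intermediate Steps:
P(q) = 2*q/(3 + q) (P(q) = (2*q)/(3 + q) = 2*q/(3 + q))
F(h) = (5 + h)/(2*h) (F(h) = (5 + h)/((2*h)) = (5 + h)*(1/(2*h)) = (5 + h)/(2*h))
V(p) = -13/3 (V(p) = -3 - (5 + 3)/(2*3) = -3 - 8/(2*3) = -3 - 1*4/3 = -3 - 4/3 = -13/3)
-830*V(-1) = -830*(-13/3) = 10790/3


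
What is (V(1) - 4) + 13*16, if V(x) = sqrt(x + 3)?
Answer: 206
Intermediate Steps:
V(x) = sqrt(3 + x)
(V(1) - 4) + 13*16 = (sqrt(3 + 1) - 4) + 13*16 = (sqrt(4) - 4) + 208 = (2 - 4) + 208 = -2 + 208 = 206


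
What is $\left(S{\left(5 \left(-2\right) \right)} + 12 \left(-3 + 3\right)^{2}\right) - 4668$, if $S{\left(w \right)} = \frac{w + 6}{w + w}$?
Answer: $- \frac{23339}{5} \approx -4667.8$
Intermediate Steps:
$S{\left(w \right)} = \frac{6 + w}{2 w}$
$\left(S{\left(5 \left(-2\right) \right)} + 12 \left(-3 + 3\right)^{2}\right) - 4668 = \left(\frac{6 + 5 \left(-2\right)}{2 \cdot 5 \left(-2\right)} + 12 \left(-3 + 3\right)^{2}\right) - 4668 = \left(\frac{6 - 10}{2 \left(-10\right)} + 12 \cdot 0^{2}\right) - 4668 = \left(\frac{1}{2} \left(- \frac{1}{10}\right) \left(-4\right) + 12 \cdot 0\right) - 4668 = \left(\frac{1}{5} + 0\right) - 4668 = \frac{1}{5} - 4668 = - \frac{23339}{5}$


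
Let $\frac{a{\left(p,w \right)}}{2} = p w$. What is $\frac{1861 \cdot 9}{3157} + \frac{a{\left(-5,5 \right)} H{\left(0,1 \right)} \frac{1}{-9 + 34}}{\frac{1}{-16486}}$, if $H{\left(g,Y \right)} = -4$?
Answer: $- \frac{416353667}{3157} \approx -1.3188 \cdot 10^{5}$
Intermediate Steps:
$a{\left(p,w \right)} = 2 p w$
$\frac{1861 \cdot 9}{3157} + \frac{a{\left(-5,5 \right)} H{\left(0,1 \right)} \frac{1}{-9 + 34}}{\frac{1}{-16486}} = \frac{1861 \cdot 9}{3157} + \frac{2 \left(-5\right) 5 \left(-4\right) \frac{1}{-9 + 34}}{\frac{1}{-16486}} = 16749 \cdot \frac{1}{3157} + \frac{\left(-50\right) \left(-4\right) \frac{1}{25}}{- \frac{1}{16486}} = \frac{16749}{3157} + 200 \cdot \frac{1}{25} \left(-16486\right) = \frac{16749}{3157} + 8 \left(-16486\right) = \frac{16749}{3157} - 131888 = - \frac{416353667}{3157}$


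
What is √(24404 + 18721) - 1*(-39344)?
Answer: 39344 + 25*√69 ≈ 39552.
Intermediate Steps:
√(24404 + 18721) - 1*(-39344) = √43125 + 39344 = 25*√69 + 39344 = 39344 + 25*√69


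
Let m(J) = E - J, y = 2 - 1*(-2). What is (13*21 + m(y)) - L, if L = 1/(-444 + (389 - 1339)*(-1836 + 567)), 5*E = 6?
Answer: 1628098201/6025530 ≈ 270.20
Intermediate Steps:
E = 6/5 (E = (1/5)*6 = 6/5 ≈ 1.2000)
y = 4 (y = 2 + 2 = 4)
m(J) = 6/5 - J
L = 1/1205106 (L = 1/(-444 - 950*(-1269)) = 1/(-444 + 1205550) = 1/1205106 ≈ 8.2980e-7)
(13*21 + m(y)) - L = (13*21 + (6/5 - 1*4)) - 1*1/1205106 = (273 + (6/5 - 4)) - 1/1205106 = (273 - 14/5) - 1/1205106 = 1351/5 - 1/1205106 = 1628098201/6025530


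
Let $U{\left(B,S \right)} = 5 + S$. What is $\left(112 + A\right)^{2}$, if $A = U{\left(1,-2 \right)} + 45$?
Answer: $25600$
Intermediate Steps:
$A = 48$ ($A = \left(5 - 2\right) + 45 = 3 + 45 = 48$)
$\left(112 + A\right)^{2} = \left(112 + 48\right)^{2} = 160^{2} = 25600$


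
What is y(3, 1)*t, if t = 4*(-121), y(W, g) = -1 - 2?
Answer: 1452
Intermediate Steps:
y(W, g) = -3
t = -484
y(3, 1)*t = -3*(-484) = 1452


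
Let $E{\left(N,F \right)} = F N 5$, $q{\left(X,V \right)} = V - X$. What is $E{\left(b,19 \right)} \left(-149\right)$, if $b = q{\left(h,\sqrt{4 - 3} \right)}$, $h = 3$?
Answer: $28310$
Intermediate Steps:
$b = -2$ ($b = \sqrt{4 - 3} - 3 = \sqrt{1} - 3 = 1 - 3 = -2$)
$E{\left(N,F \right)} = 5 F N$
$E{\left(b,19 \right)} \left(-149\right) = 5 \cdot 19 \left(-2\right) \left(-149\right) = \left(-190\right) \left(-149\right) = 28310$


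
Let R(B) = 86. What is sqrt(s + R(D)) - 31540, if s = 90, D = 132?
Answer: -31540 + 4*sqrt(11) ≈ -31527.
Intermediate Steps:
sqrt(s + R(D)) - 31540 = sqrt(90 + 86) - 31540 = sqrt(176) - 31540 = 4*sqrt(11) - 31540 = -31540 + 4*sqrt(11)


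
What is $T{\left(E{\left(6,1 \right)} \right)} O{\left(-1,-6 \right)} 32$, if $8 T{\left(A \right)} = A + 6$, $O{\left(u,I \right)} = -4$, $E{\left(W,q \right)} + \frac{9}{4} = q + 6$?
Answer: $-172$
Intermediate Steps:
$E{\left(W,q \right)} = \frac{15}{4} + q$ ($E{\left(W,q \right)} = - \frac{9}{4} + \left(q + 6\right) = - \frac{9}{4} + \left(6 + q\right) = \frac{15}{4} + q$)
$T{\left(A \right)} = \frac{3}{4} + \frac{A}{8}$ ($T{\left(A \right)} = \frac{A + 6}{8} = \frac{6 + A}{8} = \frac{3}{4} + \frac{A}{8}$)
$T{\left(E{\left(6,1 \right)} \right)} O{\left(-1,-6 \right)} 32 = \left(\frac{3}{4} + \frac{\frac{15}{4} + 1}{8}\right) \left(-4\right) 32 = \left(\frac{3}{4} + \frac{1}{8} \cdot \frac{19}{4}\right) \left(-4\right) 32 = \left(\frac{3}{4} + \frac{19}{32}\right) \left(-4\right) 32 = \frac{43}{32} \left(-4\right) 32 = \left(- \frac{43}{8}\right) 32 = -172$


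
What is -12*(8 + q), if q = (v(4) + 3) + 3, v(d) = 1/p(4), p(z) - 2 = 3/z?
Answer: -1896/11 ≈ -172.36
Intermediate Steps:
p(z) = 2 + 3/z
v(d) = 4/11 (v(d) = 1/(2 + 3/4) = 1/(11/4) = 4/11)
q = 70/11 (q = (4/11 + 3) + 3 = 37/11 + 3 = 70/11 ≈ 6.3636)
-12*(8 + q) = -12*(8 + 70/11) = -12*158/11 = -1896/11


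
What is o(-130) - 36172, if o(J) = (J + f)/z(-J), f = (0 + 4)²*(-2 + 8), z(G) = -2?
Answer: -36155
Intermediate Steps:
f = 96 (f = 4²*6 = 16*6 = 96)
o(J) = -48 - J/2 (o(J) = (J + 96)/(-2) = -(96 + J)/2 = -48 - J/2)
o(-130) - 36172 = (-48 - ½*(-130)) - 36172 = (-48 + 65) - 36172 = 17 - 36172 = -36155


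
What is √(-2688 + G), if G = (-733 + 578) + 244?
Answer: I*√2599 ≈ 50.98*I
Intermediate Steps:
G = 89 (G = -155 + 244 = 89)
√(-2688 + G) = √(-2688 + 89) = √(-2599) = I*√2599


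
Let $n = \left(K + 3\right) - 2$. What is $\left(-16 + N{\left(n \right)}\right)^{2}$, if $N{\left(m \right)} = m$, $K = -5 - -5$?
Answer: $225$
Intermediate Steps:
$K = 0$ ($K = -5 + 5 = 0$)
$n = 1$ ($n = \left(0 + 3\right) - 2 = 3 - 2 = 1$)
$\left(-16 + N{\left(n \right)}\right)^{2} = \left(-16 + 1\right)^{2} = \left(-15\right)^{2} = 225$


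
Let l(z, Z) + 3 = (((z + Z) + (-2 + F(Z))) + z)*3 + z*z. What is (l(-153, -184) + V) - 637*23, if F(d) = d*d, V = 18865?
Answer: 127712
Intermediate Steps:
F(d) = d²
l(z, Z) = -9 + z² + 3*Z + 3*Z² + 6*z (l(z, Z) = -3 + ((((z + Z) + (-2 + Z²)) + z)*3 + z*z) = -3 + ((((Z + z) + (-2 + Z²)) + z)*3 + z²) = -3 + (((-2 + Z + z + Z²) + z)*3 + z²) = -3 + ((-2 + Z + Z² + 2*z)*3 + z²) = -3 + ((-6 + 3*Z + 3*Z² + 6*z) + z²) = -3 + (-6 + z² + 3*Z + 3*Z² + 6*z) = -9 + z² + 3*Z + 3*Z² + 6*z)
(l(-153, -184) + V) - 637*23 = ((-9 + (-153)² + 3*(-184) + 3*(-184)² + 6*(-153)) + 18865) - 637*23 = ((-9 + 23409 - 552 + 3*33856 - 918) + 18865) - 14651 = ((-9 + 23409 - 552 + 101568 - 918) + 18865) - 14651 = (123498 + 18865) - 14651 = 142363 - 14651 = 127712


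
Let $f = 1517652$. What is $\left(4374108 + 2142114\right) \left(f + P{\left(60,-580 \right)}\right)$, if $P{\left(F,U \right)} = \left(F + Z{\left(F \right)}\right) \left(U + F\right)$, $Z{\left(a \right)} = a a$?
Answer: $-2512316359656$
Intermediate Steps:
$Z{\left(a \right)} = a^{2}$
$P{\left(F,U \right)} = \left(F + U\right) \left(F + F^{2}\right)$ ($P{\left(F,U \right)} = \left(F + F^{2}\right) \left(U + F\right) = \left(F + F^{2}\right) \left(F + U\right) = \left(F + U\right) \left(F + F^{2}\right)$)
$\left(4374108 + 2142114\right) \left(f + P{\left(60,-580 \right)}\right) = \left(4374108 + 2142114\right) \left(1517652 + 60 \left(60 - 580 + 60^{2} + 60 \left(-580\right)\right)\right) = 6516222 \left(1517652 + 60 \left(60 - 580 + 3600 - 34800\right)\right) = 6516222 \left(1517652 + 60 \left(-31720\right)\right) = 6516222 \left(1517652 - 1903200\right) = 6516222 \left(-385548\right) = -2512316359656$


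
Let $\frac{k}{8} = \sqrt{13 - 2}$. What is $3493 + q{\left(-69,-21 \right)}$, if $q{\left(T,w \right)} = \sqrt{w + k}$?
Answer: $3493 + \sqrt{-21 + 8 \sqrt{11}} \approx 3495.4$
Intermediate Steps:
$k = 8 \sqrt{11}$ ($k = 8 \sqrt{13 - 2} = 8 \sqrt{11} \approx 26.533$)
$q{\left(T,w \right)} = \sqrt{w + 8 \sqrt{11}}$
$3493 + q{\left(-69,-21 \right)} = 3493 + \sqrt{-21 + 8 \sqrt{11}}$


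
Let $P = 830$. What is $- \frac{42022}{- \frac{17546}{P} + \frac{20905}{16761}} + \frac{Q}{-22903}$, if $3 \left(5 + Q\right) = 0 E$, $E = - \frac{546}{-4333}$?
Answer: $\frac{90466010678570}{42825105841} \approx 2112.5$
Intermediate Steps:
$E = \frac{78}{619}$ ($E = \left(-546\right) \left(- \frac{1}{4333}\right) = \frac{78}{619} \approx 0.12601$)
$Q = -5$ ($Q = -5 + \frac{0 \cdot \frac{78}{619}}{3} = -5 + \frac{1}{3} \cdot 0 = -5 + 0 = -5$)
$- \frac{42022}{- \frac{17546}{P} + \frac{20905}{16761}} + \frac{Q}{-22903} = - \frac{42022}{- \frac{17546}{830} + \frac{20905}{16761}} - \frac{5}{-22903} = - \frac{42022}{\left(-17546\right) \frac{1}{830} + 20905 \cdot \frac{1}{16761}} - - \frac{5}{22903} = - \frac{42022}{- \frac{8773}{415} + \frac{565}{453}} + \frac{5}{22903} = - \frac{42022}{- \frac{3739694}{187995}} + \frac{5}{22903} = \left(-42022\right) \left(- \frac{187995}{3739694}\right) + \frac{5}{22903} = \frac{3949962945}{1869847} + \frac{5}{22903} = \frac{90466010678570}{42825105841}$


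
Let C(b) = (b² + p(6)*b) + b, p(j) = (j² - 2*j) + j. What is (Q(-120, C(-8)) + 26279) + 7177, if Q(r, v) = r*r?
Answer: 47856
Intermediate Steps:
p(j) = j² - j
C(b) = b² + 31*b (C(b) = (b² + (6*(-1 + 6))*b) + b = (b² + (6*5)*b) + b = (b² + 30*b) + b = b² + 31*b)
Q(r, v) = r²
(Q(-120, C(-8)) + 26279) + 7177 = ((-120)² + 26279) + 7177 = (14400 + 26279) + 7177 = 40679 + 7177 = 47856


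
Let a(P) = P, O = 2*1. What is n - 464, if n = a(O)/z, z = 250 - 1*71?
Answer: -83054/179 ≈ -463.99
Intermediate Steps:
O = 2
z = 179 (z = 250 - 71 = 179)
n = 2/179 ≈ 0.011173
n - 464 = 2/179 - 464 = -83054/179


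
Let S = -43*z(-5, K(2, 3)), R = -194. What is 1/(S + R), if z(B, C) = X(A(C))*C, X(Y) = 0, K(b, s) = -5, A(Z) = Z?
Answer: -1/194 ≈ -0.0051546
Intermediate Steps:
z(B, C) = 0 (z(B, C) = 0*C = 0)
S = 0 (S = -43*0 = 0)
1/(S + R) = 1/(0 - 194) = 1/(-194) = -1/194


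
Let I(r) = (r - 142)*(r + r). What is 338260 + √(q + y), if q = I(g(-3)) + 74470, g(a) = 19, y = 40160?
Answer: 338260 + 14*√561 ≈ 3.3859e+5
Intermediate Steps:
I(r) = 2*r*(-142 + r) (I(r) = (-142 + r)*(2*r) = 2*r*(-142 + r))
q = 69796 (q = 2*19*(-142 + 19) + 74470 = 2*19*(-123) + 74470 = -4674 + 74470 = 69796)
338260 + √(q + y) = 338260 + √(69796 + 40160) = 338260 + √109956 = 338260 + 14*√561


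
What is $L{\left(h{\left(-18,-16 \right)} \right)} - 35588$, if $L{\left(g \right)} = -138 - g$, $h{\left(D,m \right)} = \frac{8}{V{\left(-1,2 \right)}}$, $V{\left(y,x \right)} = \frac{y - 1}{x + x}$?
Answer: $-35710$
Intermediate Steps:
$V{\left(y,x \right)} = \frac{-1 + y}{2 x}$
$h{\left(D,m \right)} = -16$ ($h{\left(D,m \right)} = \frac{8}{\frac{1}{2} \cdot \frac{1}{2} \left(-1 - 1\right)} = \frac{8}{\frac{1}{2} \cdot \frac{1}{2} \left(-2\right)} = \frac{8}{- \frac{1}{2}} = 8 \left(-2\right) = -16$)
$L{\left(h{\left(-18,-16 \right)} \right)} - 35588 = \left(-138 - -16\right) - 35588 = \left(-138 + 16\right) - 35588 = -122 - 35588 = -35710$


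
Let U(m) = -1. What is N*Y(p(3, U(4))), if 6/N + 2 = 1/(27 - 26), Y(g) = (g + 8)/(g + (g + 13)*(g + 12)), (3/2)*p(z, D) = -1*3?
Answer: -⅓ ≈ -0.33333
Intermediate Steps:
p(z, D) = -2 (p(z, D) = 2*(-1*3)/3 = (⅔)*(-3) = -2)
Y(g) = (8 + g)/(g + (12 + g)*(13 + g)) (Y(g) = (8 + g)/(g + (13 + g)*(12 + g)) = (8 + g)/(g + (12 + g)*(13 + g)))
N = -6 (N = 6/(-2 + 1/(27 - 26)) = 6/(-2 + 1/1) = 6/(-2 + 1) = 6/(-1) = 6*(-1) = -6)
N*Y(p(3, U(4))) = -6*(8 - 2)/(156 + (-2)² + 26*(-2)) = -6*6/(156 + 4 - 52) = -6*6/108 = -6/18 = -6*1/18 = -⅓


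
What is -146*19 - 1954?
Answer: -4728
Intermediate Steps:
-146*19 - 1954 = -2774 - 1954 = -4728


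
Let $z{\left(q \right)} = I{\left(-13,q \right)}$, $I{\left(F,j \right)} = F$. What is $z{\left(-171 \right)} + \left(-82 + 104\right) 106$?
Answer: $2319$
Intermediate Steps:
$z{\left(q \right)} = -13$
$z{\left(-171 \right)} + \left(-82 + 104\right) 106 = -13 + \left(-82 + 104\right) 106 = -13 + 22 \cdot 106 = -13 + 2332 = 2319$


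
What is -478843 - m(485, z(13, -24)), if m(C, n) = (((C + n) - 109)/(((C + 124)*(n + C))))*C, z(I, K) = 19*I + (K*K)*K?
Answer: -3817835049089/7973028 ≈ -4.7884e+5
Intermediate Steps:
z(I, K) = K³ + 19*I (z(I, K) = 19*I + K²*K = 19*I + K³ = K³ + 19*I)
m(C, n) = C*(-109 + C + n)/((124 + C)*(C + n)) (m(C, n) = ((-109 + C + n)/(((124 + C)*(C + n))))*C = ((-109 + C + n)*(1/((124 + C)*(C + n))))*C = ((-109 + C + n)/((124 + C)*(C + n)))*C = C*(-109 + C + n)/((124 + C)*(C + n)))
-478843 - m(485, z(13, -24)) = -478843 - 485*(-109 + 485 + ((-24)³ + 19*13))/(485² + 124*485 + 124*((-24)³ + 19*13) + 485*((-24)³ + 19*13)) = -478843 - 485*(-109 + 485 + (-13824 + 247))/(235225 + 60140 + 124*(-13824 + 247) + 485*(-13824 + 247)) = -478843 - 485*(-109 + 485 - 13577)/(235225 + 60140 + 124*(-13577) + 485*(-13577)) = -478843 - 485*(-13201)/(235225 + 60140 - 1683548 - 6584845) = -478843 - 485*(-13201)/(-7973028) = -478843 - 485*(-1)*(-13201)/7973028 = -478843 - 1*6402485/7973028 = -478843 - 6402485/7973028 = -3817835049089/7973028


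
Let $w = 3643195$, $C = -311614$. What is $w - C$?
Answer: $3954809$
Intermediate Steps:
$w - C = 3643195 - -311614 = 3643195 + 311614 = 3954809$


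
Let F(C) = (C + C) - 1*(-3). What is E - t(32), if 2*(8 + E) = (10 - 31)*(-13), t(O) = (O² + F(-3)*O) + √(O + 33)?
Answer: -1599/2 - √65 ≈ -807.56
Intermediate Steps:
F(C) = 3 + 2*C (F(C) = 2*C + 3 = 3 + 2*C)
t(O) = O² + √(33 + O) - 3*O (t(O) = (O² + (3 + 2*(-3))*O) + √(O + 33) = (O² + (3 - 6)*O) + √(33 + O) = (O² - 3*O) + √(33 + O) = O² + √(33 + O) - 3*O)
E = 257/2 (E = -8 + ((10 - 31)*(-13))/2 = -8 + (-21*(-13))/2 = -8 + (½)*273 = -8 + 273/2 = 257/2 ≈ 128.50)
E - t(32) = 257/2 - (32² + √(33 + 32) - 3*32) = 257/2 - (1024 + √65 - 96) = 257/2 - (928 + √65) = 257/2 + (-928 - √65) = -1599/2 - √65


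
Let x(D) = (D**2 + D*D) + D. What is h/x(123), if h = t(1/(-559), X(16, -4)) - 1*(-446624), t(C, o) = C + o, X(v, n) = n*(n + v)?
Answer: 249635983/16982979 ≈ 14.699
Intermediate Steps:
x(D) = D + 2*D**2 (x(D) = (D**2 + D**2) + D = 2*D**2 + D = D + 2*D**2)
h = 249635983/559 (h = (1/(-559) - 4*(-4 + 16)) - 1*(-446624) = (-1/559 - 4*12) + 446624 = (-1/559 - 48) + 446624 = -26833/559 + 446624 = 249635983/559 ≈ 4.4658e+5)
h/x(123) = 249635983/(559*((123*(1 + 2*123)))) = 249635983/(559*((123*(1 + 246)))) = 249635983/(559*((123*247))) = (249635983/559)/30381 = (249635983/559)*(1/30381) = 249635983/16982979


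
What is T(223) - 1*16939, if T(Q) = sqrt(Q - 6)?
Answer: -16939 + sqrt(217) ≈ -16924.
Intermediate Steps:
T(Q) = sqrt(-6 + Q)
T(223) - 1*16939 = sqrt(-6 + 223) - 1*16939 = sqrt(217) - 16939 = -16939 + sqrt(217)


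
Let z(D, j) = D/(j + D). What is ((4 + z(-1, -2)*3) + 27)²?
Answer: 1024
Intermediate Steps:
z(D, j) = D/(D + j)
((4 + z(-1, -2)*3) + 27)² = ((4 - 1/(-1 - 2)*3) + 27)² = ((4 - 1/(-3)*3) + 27)² = ((4 - 1*(-⅓)*3) + 27)² = ((4 + (⅓)*3) + 27)² = ((4 + 1) + 27)² = (5 + 27)² = 32² = 1024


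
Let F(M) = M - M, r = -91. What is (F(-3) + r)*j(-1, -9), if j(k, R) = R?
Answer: 819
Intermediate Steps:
F(M) = 0
(F(-3) + r)*j(-1, -9) = (0 - 91)*(-9) = -91*(-9) = 819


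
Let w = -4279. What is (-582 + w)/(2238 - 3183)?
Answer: 4861/945 ≈ 5.1439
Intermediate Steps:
(-582 + w)/(2238 - 3183) = (-582 - 4279)/(2238 - 3183) = -4861/(-945) = -4861*(-1/945) = 4861/945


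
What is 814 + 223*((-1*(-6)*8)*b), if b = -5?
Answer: -52706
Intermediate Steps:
814 + 223*((-1*(-6)*8)*b) = 814 + 223*((-1*(-6)*8)*(-5)) = 814 + 223*((6*8)*(-5)) = 814 + 223*(48*(-5)) = 814 + 223*(-240) = 814 - 53520 = -52706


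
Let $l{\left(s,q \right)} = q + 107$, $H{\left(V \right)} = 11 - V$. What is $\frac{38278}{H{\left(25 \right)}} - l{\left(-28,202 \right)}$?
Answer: $- \frac{21302}{7} \approx -3043.1$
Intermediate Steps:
$l{\left(s,q \right)} = 107 + q$
$\frac{38278}{H{\left(25 \right)}} - l{\left(-28,202 \right)} = \frac{38278}{11 - 25} - \left(107 + 202\right) = \frac{38278}{11 - 25} - 309 = \frac{38278}{-14} - 309 = 38278 \left(- \frac{1}{14}\right) - 309 = - \frac{19139}{7} - 309 = - \frac{21302}{7}$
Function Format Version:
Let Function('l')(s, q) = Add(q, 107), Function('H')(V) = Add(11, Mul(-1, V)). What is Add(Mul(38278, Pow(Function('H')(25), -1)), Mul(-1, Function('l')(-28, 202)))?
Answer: Rational(-21302, 7) ≈ -3043.1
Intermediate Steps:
Function('l')(s, q) = Add(107, q)
Add(Mul(38278, Pow(Function('H')(25), -1)), Mul(-1, Function('l')(-28, 202))) = Add(Mul(38278, Pow(Add(11, Mul(-1, 25)), -1)), Mul(-1, Add(107, 202))) = Add(Mul(38278, Pow(Add(11, -25), -1)), Mul(-1, 309)) = Add(Mul(38278, Pow(-14, -1)), -309) = Add(Mul(38278, Rational(-1, 14)), -309) = Add(Rational(-19139, 7), -309) = Rational(-21302, 7)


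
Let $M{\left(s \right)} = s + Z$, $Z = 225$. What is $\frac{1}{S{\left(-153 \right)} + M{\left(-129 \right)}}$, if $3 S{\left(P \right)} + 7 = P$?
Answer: $\frac{3}{128} \approx 0.023438$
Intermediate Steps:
$M{\left(s \right)} = 225 + s$ ($M{\left(s \right)} = s + 225 = 225 + s$)
$S{\left(P \right)} = - \frac{7}{3} + \frac{P}{3}$
$\frac{1}{S{\left(-153 \right)} + M{\left(-129 \right)}} = \frac{1}{\left(- \frac{7}{3} + \frac{1}{3} \left(-153\right)\right) + \left(225 - 129\right)} = \frac{1}{\left(- \frac{7}{3} - 51\right) + 96} = \frac{1}{- \frac{160}{3} + 96} = \frac{1}{\frac{128}{3}} = \frac{3}{128}$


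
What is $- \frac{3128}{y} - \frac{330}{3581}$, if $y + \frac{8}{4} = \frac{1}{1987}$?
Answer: $\frac{22255807126}{14227313} \approx 1564.3$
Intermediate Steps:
$y = - \frac{3973}{1987}$ ($y = -2 + \frac{1}{1987} = - \frac{3973}{1987} \approx -1.9995$)
$- \frac{3128}{y} - \frac{330}{3581} = - \frac{3128}{- \frac{3973}{1987}} - \frac{330}{3581} = \left(-3128\right) \left(- \frac{1987}{3973}\right) - \frac{330}{3581} = \frac{6215336}{3973} - \frac{330}{3581} = \frac{22255807126}{14227313}$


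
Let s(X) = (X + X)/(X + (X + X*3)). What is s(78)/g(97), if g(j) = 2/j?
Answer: 97/5 ≈ 19.400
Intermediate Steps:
s(X) = 2/5 (s(X) = (2*X)/(X + (X + 3*X)) = (2*X)/(X + 4*X) = (2*X)/((5*X)) = (2*X)*(1/(5*X)) = 2/5)
s(78)/g(97) = 2/(5*((2/97))) = 2/(5*((2*(1/97)))) = 2/(5*(2/97)) = (2/5)*(97/2) = 97/5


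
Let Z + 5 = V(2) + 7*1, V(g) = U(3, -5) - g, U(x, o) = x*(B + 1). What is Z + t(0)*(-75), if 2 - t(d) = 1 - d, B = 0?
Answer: -72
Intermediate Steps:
U(x, o) = x (U(x, o) = x*(0 + 1) = x*1 = x)
V(g) = 3 - g
t(d) = 1 + d (t(d) = 2 - (1 - d) = 2 + (-1 + d) = 1 + d)
Z = 3 (Z = -5 + ((3 - 1*2) + 7*1) = -5 + ((3 - 2) + 7) = -5 + (1 + 7) = -5 + 8 = 3)
Z + t(0)*(-75) = 3 + (1 + 0)*(-75) = 3 + 1*(-75) = 3 - 75 = -72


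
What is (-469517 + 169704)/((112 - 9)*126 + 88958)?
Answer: -299813/101936 ≈ -2.9412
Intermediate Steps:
(-469517 + 169704)/((112 - 9)*126 + 88958) = -299813/(103*126 + 88958) = -299813/(12978 + 88958) = -299813/101936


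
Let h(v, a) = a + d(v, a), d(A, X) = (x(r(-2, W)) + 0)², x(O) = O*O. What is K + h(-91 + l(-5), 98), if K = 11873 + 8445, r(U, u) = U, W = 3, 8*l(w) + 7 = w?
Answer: 20432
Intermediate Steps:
l(w) = -7/8 + w/8
x(O) = O²
K = 20318
d(A, X) = 16 (d(A, X) = ((-2)² + 0)² = (4 + 0)² = 4² = 16)
h(v, a) = 16 + a (h(v, a) = a + 16 = 16 + a)
K + h(-91 + l(-5), 98) = 20318 + (16 + 98) = 20318 + 114 = 20432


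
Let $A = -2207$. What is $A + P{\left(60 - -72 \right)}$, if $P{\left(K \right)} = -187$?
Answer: $-2394$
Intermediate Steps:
$A + P{\left(60 - -72 \right)} = -2207 - 187 = -2394$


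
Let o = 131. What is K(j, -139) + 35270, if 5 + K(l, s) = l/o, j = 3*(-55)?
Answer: 4619550/131 ≈ 35264.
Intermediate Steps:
j = -165
K(l, s) = -5 + l/131
K(j, -139) + 35270 = (-5 + (1/131)*(-165)) + 35270 = (-5 - 165/131) + 35270 = -820/131 + 35270 = 4619550/131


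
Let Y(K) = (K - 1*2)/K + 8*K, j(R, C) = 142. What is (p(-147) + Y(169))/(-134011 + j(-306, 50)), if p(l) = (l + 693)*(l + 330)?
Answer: -17114797/22623861 ≈ -0.75649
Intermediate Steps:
Y(K) = 8*K + (-2 + K)/K (Y(K) = (K - 2)/K + 8*K = (-2 + K)/K + 8*K = 8*K + (-2 + K)/K)
p(l) = (330 + l)*(693 + l) (p(l) = (693 + l)*(330 + l) = (330 + l)*(693 + l))
(p(-147) + Y(169))/(-134011 + j(-306, 50)) = ((228690 + (-147)² + 1023*(-147)) + (1 - 2/169 + 8*169))/(-134011 + 142) = ((228690 + 21609 - 150381) + (1 - 2*1/169 + 1352))/(-133869) = (99918 + (1 - 2/169 + 1352))*(-1/133869) = (99918 + 228655/169)*(-1/133869) = (17114797/169)*(-1/133869) = -17114797/22623861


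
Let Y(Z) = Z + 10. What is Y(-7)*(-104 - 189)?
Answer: -879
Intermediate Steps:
Y(Z) = 10 + Z
Y(-7)*(-104 - 189) = (10 - 7)*(-104 - 189) = 3*(-293) = -879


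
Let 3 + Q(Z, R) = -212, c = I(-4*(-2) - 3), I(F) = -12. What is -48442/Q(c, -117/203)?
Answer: 48442/215 ≈ 225.31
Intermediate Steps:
c = -12
Q(Z, R) = -215 (Q(Z, R) = -3 - 212 = -215)
-48442/Q(c, -117/203) = -48442/(-215) = -48442*(-1/215) = 48442/215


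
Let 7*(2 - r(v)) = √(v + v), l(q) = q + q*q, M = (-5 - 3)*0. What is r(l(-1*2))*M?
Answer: 0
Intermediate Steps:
M = 0 (M = -8*0 = 0)
l(q) = q + q²
r(v) = 2 - √2*√v/7 (r(v) = 2 - √(v + v)/7 = 2 - √2*√v/7)
r(l(-1*2))*M = (2 - √2*√((-1*2)*(1 - 1*2))/7)*0 = (2 - √2*√(-2*(1 - 2))/7)*0 = (2 - √2*√(-2*(-1))/7)*0 = (2 - √2*√2/7)*0 = (2 - 2/7)*0 = (12/7)*0 = 0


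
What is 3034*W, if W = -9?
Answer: -27306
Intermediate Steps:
3034*W = 3034*(-9) = -27306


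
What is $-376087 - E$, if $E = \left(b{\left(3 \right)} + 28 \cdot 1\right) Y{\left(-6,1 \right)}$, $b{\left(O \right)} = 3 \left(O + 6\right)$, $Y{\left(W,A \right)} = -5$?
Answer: $-375812$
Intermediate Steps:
$b{\left(O \right)} = 18 + 3 O$ ($b{\left(O \right)} = 3 \left(6 + O\right) = 18 + 3 O$)
$E = -275$ ($E = \left(\left(18 + 3 \cdot 3\right) + 28 \cdot 1\right) \left(-5\right) = \left(\left(18 + 9\right) + 28\right) \left(-5\right) = \left(27 + 28\right) \left(-5\right) = 55 \left(-5\right) = -275$)
$-376087 - E = -376087 - -275 = -376087 + 275 = -375812$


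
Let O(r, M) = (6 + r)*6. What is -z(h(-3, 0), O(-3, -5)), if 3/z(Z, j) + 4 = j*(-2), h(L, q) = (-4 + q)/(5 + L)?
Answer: 3/40 ≈ 0.075000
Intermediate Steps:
h(L, q) = (-4 + q)/(5 + L)
O(r, M) = 36 + 6*r
z(Z, j) = 3/(-4 - 2*j) (z(Z, j) = 3/(-4 + j*(-2)) = 3/(-4 - 2*j))
-z(h(-3, 0), O(-3, -5)) = -(-3)/(4 + 2*(36 + 6*(-3))) = -(-3)/(4 + 2*(36 - 18)) = -(-3)/(4 + 2*18) = -(-3)/(4 + 36) = -(-3)/40 = -1*(-3/40) = 3/40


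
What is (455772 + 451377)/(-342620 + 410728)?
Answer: 907149/68108 ≈ 13.319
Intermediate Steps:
(455772 + 451377)/(-342620 + 410728) = 907149/68108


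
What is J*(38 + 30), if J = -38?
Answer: -2584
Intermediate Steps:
J*(38 + 30) = -38*(38 + 30) = -38*68 = -2584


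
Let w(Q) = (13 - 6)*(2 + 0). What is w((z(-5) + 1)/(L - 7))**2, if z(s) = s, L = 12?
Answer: 196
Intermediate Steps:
w(Q) = 14 (w(Q) = 7*2 = 14)
w((z(-5) + 1)/(L - 7))**2 = 14**2 = 196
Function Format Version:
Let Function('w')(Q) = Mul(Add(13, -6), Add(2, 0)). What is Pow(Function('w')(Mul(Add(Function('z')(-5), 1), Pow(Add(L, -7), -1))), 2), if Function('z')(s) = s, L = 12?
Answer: 196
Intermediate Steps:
Function('w')(Q) = 14 (Function('w')(Q) = Mul(7, 2) = 14)
Pow(Function('w')(Mul(Add(Function('z')(-5), 1), Pow(Add(L, -7), -1))), 2) = Pow(14, 2) = 196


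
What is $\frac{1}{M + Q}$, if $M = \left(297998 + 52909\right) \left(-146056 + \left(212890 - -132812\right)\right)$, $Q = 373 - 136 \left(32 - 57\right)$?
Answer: $\frac{1}{70057182695} \approx 1.4274 \cdot 10^{-11}$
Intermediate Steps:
$Q = 3773$ ($Q = 373 - 136 \left(32 - 57\right) = 373 - -3400 = 373 + 3400 = 3773$)
$M = 70057178922$ ($M = 350907 \left(-146056 + \left(212890 + 132812\right)\right) = 350907 \left(-146056 + 345702\right) = 350907 \cdot 199646 = 70057178922$)
$\frac{1}{M + Q} = \frac{1}{70057178922 + 3773} = \frac{1}{70057182695}$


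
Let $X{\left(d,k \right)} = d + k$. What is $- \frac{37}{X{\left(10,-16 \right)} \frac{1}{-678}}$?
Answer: $-4181$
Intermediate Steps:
$- \frac{37}{X{\left(10,-16 \right)} \frac{1}{-678}} = - \frac{37}{\left(10 - 16\right) \frac{1}{-678}} = - \frac{37}{\left(-6\right) \left(- \frac{1}{678}\right)} = - 37 \frac{1}{\frac{1}{113}} = \left(-37\right) 113 = -4181$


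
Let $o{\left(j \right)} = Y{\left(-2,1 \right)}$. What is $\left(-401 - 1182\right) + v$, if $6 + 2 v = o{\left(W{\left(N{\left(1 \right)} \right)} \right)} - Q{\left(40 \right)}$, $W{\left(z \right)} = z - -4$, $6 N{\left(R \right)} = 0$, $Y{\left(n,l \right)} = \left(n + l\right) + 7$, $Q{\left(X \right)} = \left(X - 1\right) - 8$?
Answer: $- \frac{3197}{2} \approx -1598.5$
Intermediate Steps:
$Q{\left(X \right)} = -9 + X$ ($Q{\left(X \right)} = \left(-1 + X\right) - 8 = -9 + X$)
$Y{\left(n,l \right)} = 7 + l + n$ ($Y{\left(n,l \right)} = \left(l + n\right) + 7 = 7 + l + n$)
$N{\left(R \right)} = 0$ ($N{\left(R \right)} = \frac{1}{6} \cdot 0 = 0$)
$W{\left(z \right)} = 4 + z$ ($W{\left(z \right)} = z + 4 = 4 + z$)
$o{\left(j \right)} = 6$ ($o{\left(j \right)} = 7 + 1 - 2 = 6$)
$v = - \frac{31}{2}$ ($v = -3 + \frac{6 - \left(-9 + 40\right)}{2} = -3 + \frac{6 - 31}{2} = -3 + \frac{1}{2} \left(-25\right) = -3 - \frac{25}{2} = - \frac{31}{2} \approx -15.5$)
$\left(-401 - 1182\right) + v = \left(-401 - 1182\right) - \frac{31}{2} = -1583 - \frac{31}{2} = - \frac{3197}{2}$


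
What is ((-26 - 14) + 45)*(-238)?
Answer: -1190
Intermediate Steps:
((-26 - 14) + 45)*(-238) = (-40 + 45)*(-238) = 5*(-238) = -1190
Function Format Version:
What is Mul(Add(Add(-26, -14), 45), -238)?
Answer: -1190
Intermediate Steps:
Mul(Add(Add(-26, -14), 45), -238) = Mul(Add(-40, 45), -238) = Mul(5, -238) = -1190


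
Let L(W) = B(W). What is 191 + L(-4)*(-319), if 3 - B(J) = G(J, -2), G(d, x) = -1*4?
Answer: -2042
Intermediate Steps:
G(d, x) = -4
B(J) = 7 (B(J) = 3 - 1*(-4) = 3 + 4 = 7)
L(W) = 7
191 + L(-4)*(-319) = 191 + 7*(-319) = 191 - 2233 = -2042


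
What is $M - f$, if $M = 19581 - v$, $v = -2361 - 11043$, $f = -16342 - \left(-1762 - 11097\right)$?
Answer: $36468$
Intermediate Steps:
$f = -3483$ ($f = -16342 - -12859 = -16342 + 12859 = -3483$)
$v = -13404$
$M = 32985$ ($M = 19581 - -13404 = 19581 + 13404 = 32985$)
$M - f = 32985 - -3483 = 32985 + 3483 = 36468$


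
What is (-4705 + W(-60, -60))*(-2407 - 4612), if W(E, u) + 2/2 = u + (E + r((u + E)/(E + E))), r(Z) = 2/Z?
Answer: 33859656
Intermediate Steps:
W(E, u) = -1 + E + u + 4*E/(E + u) (W(E, u) = -1 + (u + (E + 2/(((u + E)/(E + E))))) = -1 + (u + (E + 2/(((E + u)/((2*E)))))) = -1 + (u + (E + 2/(((E + u)*(1/(2*E)))))) = -1 + (u + (E + 2/(((E + u)/(2*E))))) = -1 + (u + (E + 2*(2*E/(E + u)))) = -1 + (u + (E + 4*E/(E + u))) = -1 + (E + u + 4*E/(E + u)) = -1 + E + u + 4*E/(E + u))
(-4705 + W(-60, -60))*(-2407 - 4612) = (-4705 + (4*(-60) + (-60 - 60)*(-1 - 60 - 60))/(-60 - 60))*(-2407 - 4612) = (-4705 + (-240 - 120*(-121))/(-120))*(-7019) = (-4705 - (-240 + 14520)/120)*(-7019) = (-4705 - 1/120*14280)*(-7019) = (-4705 - 119)*(-7019) = -4824*(-7019) = 33859656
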